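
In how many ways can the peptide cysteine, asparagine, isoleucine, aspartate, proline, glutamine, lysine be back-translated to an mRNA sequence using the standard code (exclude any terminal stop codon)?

Cys: 2 codons.
Asn: 2 codons.
Ile: 3 codons.
Asp: 2 codons.
Pro: 4 codons.
Gln: 2 codons.
Lys: 2 codons.
2 × 2 × 3 × 2 × 4 × 2 × 2 = 384.

384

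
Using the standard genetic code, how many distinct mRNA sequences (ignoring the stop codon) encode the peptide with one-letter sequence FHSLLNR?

Phe: 2 codons.
His: 2 codons.
Ser: 6 codons.
Leu: 6 codons.
Leu: 6 codons.
Asn: 2 codons.
Arg: 6 codons.
2 × 2 × 6 × 6 × 6 × 2 × 6 = 10368.

10368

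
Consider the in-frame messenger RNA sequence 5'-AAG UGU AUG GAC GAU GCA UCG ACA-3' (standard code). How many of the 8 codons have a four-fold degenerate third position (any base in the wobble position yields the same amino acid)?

3

Codon 1 AAG (Lys): third position 2-fold.
Codon 2 UGU (Cys): third position 2-fold.
Codon 3 AUG (Met): third position 1-fold.
Codon 4 GAC (Asp): third position 2-fold.
Codon 5 GAU (Asp): third position 2-fold.
Codon 6 GCA (Ala): third position 4-fold.
Codon 7 UCG (Ser): third position 4-fold.
Codon 8 ACA (Thr): third position 4-fold.
Four-fold degenerate third positions: 3.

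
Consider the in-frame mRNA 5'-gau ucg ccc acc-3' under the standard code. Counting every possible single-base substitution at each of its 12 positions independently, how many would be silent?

10

Codon 1 (GAU, Asp): 1 synonymous substitution.
Codon 2 (UCG, Ser): 3 synonymous substitutions.
Codon 3 (CCC, Pro): 3 synonymous substitutions.
Codon 4 (ACC, Thr): 3 synonymous substitutions.
Total: 1 + 3 + 3 + 3 = 10.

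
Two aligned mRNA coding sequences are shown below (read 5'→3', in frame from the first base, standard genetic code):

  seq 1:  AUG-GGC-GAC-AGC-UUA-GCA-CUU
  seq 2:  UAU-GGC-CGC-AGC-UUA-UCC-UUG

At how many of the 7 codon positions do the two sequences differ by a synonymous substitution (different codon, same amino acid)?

1

Codon 1: AUG Met / UAU Tyr — nonsynonymous.
Codon 2: GGC Gly / GGC Gly — identical.
Codon 3: GAC Asp / CGC Arg — nonsynonymous.
Codon 4: AGC Ser / AGC Ser — identical.
Codon 5: UUA Leu / UUA Leu — identical.
Codon 6: GCA Ala / UCC Ser — nonsynonymous.
Codon 7: CUU Leu / UUG Leu — synonymous.
Synonymous differences: 1.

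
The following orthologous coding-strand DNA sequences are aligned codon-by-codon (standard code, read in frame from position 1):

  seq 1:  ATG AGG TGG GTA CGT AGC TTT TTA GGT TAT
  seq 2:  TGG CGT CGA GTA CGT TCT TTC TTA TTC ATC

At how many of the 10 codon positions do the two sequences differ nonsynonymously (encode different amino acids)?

Codon 1: ATG Met / TGG Trp — nonsynonymous.
Codon 2: AGG Arg / CGT Arg — synonymous.
Codon 3: TGG Trp / CGA Arg — nonsynonymous.
Codon 4: GTA Val / GTA Val — identical.
Codon 5: CGT Arg / CGT Arg — identical.
Codon 6: AGC Ser / TCT Ser — synonymous.
Codon 7: TTT Phe / TTC Phe — synonymous.
Codon 8: TTA Leu / TTA Leu — identical.
Codon 9: GGT Gly / TTC Phe — nonsynonymous.
Codon 10: TAT Tyr / ATC Ile — nonsynonymous.
Nonsynonymous differences: 4.

4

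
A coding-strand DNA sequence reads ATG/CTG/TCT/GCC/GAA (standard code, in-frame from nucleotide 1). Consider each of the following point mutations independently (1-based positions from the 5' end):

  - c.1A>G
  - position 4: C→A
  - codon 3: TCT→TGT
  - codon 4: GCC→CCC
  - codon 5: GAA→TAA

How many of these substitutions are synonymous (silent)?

0

Codon 1: ATG (Met) → GTG (Val) — missense.
Codon 2: CTG (Leu) → ATG (Met) — missense.
Codon 3: TCT (Ser) → TGT (Cys) — missense.
Codon 4: GCC (Ala) → CCC (Pro) — missense.
Codon 5: GAA (Glu) → TAA (Stop) — nonsense.
Synonymous: 0 of 5.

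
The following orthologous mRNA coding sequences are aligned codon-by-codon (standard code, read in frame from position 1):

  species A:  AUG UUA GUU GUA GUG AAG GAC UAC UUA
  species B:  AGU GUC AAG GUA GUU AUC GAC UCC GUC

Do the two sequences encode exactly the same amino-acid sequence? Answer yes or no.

no

Codon 1: AUG Met / AGU Ser — nonsynonymous.
Codon 2: UUA Leu / GUC Val — nonsynonymous.
Codon 3: GUU Val / AAG Lys — nonsynonymous.
Codon 4: GUA Val / GUA Val — identical.
Codon 5: GUG Val / GUU Val — synonymous.
Codon 6: AAG Lys / AUC Ile — nonsynonymous.
Codon 7: GAC Asp / GAC Asp — identical.
Codon 8: UAC Tyr / UCC Ser — nonsynonymous.
Codon 9: UUA Leu / GUC Val — nonsynonymous.
Nonsynonymous differences: 6 → different protein.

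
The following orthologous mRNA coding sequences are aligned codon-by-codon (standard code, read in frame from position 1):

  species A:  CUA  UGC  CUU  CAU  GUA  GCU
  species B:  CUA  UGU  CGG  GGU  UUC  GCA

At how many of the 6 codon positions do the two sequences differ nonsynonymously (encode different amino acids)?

Codon 1: CUA Leu / CUA Leu — identical.
Codon 2: UGC Cys / UGU Cys — synonymous.
Codon 3: CUU Leu / CGG Arg — nonsynonymous.
Codon 4: CAU His / GGU Gly — nonsynonymous.
Codon 5: GUA Val / UUC Phe — nonsynonymous.
Codon 6: GCU Ala / GCA Ala — synonymous.
Nonsynonymous differences: 3.

3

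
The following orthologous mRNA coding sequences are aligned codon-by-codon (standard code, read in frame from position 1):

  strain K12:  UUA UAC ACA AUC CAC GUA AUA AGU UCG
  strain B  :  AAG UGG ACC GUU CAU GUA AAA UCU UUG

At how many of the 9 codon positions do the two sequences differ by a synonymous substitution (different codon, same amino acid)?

Codon 1: UUA Leu / AAG Lys — nonsynonymous.
Codon 2: UAC Tyr / UGG Trp — nonsynonymous.
Codon 3: ACA Thr / ACC Thr — synonymous.
Codon 4: AUC Ile / GUU Val — nonsynonymous.
Codon 5: CAC His / CAU His — synonymous.
Codon 6: GUA Val / GUA Val — identical.
Codon 7: AUA Ile / AAA Lys — nonsynonymous.
Codon 8: AGU Ser / UCU Ser — synonymous.
Codon 9: UCG Ser / UUG Leu — nonsynonymous.
Synonymous differences: 3.

3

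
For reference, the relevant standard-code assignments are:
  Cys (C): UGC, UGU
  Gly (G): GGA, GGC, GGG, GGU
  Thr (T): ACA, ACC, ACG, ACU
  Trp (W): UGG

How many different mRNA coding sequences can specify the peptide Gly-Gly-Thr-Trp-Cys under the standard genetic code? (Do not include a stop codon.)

128

Gly: 4 codons.
Gly: 4 codons.
Thr: 4 codons.
Trp: 1 codon.
Cys: 2 codons.
4 × 4 × 4 × 1 × 2 = 128.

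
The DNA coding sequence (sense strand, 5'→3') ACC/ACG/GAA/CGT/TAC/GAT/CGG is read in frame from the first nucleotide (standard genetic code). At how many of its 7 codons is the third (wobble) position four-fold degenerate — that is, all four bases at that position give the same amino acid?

4

Codon 1 ACC (Thr): third position 4-fold.
Codon 2 ACG (Thr): third position 4-fold.
Codon 3 GAA (Glu): third position 2-fold.
Codon 4 CGT (Arg): third position 4-fold.
Codon 5 TAC (Tyr): third position 2-fold.
Codon 6 GAT (Asp): third position 2-fold.
Codon 7 CGG (Arg): third position 4-fold.
Four-fold degenerate third positions: 4.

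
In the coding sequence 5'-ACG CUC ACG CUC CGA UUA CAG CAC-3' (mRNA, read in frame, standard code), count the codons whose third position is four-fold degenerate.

Codon 1 ACG (Thr): third position 4-fold.
Codon 2 CUC (Leu): third position 4-fold.
Codon 3 ACG (Thr): third position 4-fold.
Codon 4 CUC (Leu): third position 4-fold.
Codon 5 CGA (Arg): third position 4-fold.
Codon 6 UUA (Leu): third position 2-fold.
Codon 7 CAG (Gln): third position 2-fold.
Codon 8 CAC (His): third position 2-fold.
Four-fold degenerate third positions: 5.

5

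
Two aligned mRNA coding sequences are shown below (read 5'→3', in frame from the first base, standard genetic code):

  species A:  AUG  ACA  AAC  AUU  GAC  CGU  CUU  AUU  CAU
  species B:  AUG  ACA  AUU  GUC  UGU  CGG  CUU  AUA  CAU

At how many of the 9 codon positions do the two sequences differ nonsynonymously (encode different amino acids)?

3

Codon 1: AUG Met / AUG Met — identical.
Codon 2: ACA Thr / ACA Thr — identical.
Codon 3: AAC Asn / AUU Ile — nonsynonymous.
Codon 4: AUU Ile / GUC Val — nonsynonymous.
Codon 5: GAC Asp / UGU Cys — nonsynonymous.
Codon 6: CGU Arg / CGG Arg — synonymous.
Codon 7: CUU Leu / CUU Leu — identical.
Codon 8: AUU Ile / AUA Ile — synonymous.
Codon 9: CAU His / CAU His — identical.
Nonsynonymous differences: 3.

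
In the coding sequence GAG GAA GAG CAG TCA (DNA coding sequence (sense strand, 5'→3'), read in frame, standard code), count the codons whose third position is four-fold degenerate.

1

Codon 1 GAG (Glu): third position 2-fold.
Codon 2 GAA (Glu): third position 2-fold.
Codon 3 GAG (Glu): third position 2-fold.
Codon 4 CAG (Gln): third position 2-fold.
Codon 5 TCA (Ser): third position 4-fold.
Four-fold degenerate third positions: 1.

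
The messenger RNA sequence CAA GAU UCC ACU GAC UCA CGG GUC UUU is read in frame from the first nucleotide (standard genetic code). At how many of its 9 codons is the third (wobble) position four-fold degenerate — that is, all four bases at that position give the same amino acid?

5

Codon 1 CAA (Gln): third position 2-fold.
Codon 2 GAU (Asp): third position 2-fold.
Codon 3 UCC (Ser): third position 4-fold.
Codon 4 ACU (Thr): third position 4-fold.
Codon 5 GAC (Asp): third position 2-fold.
Codon 6 UCA (Ser): third position 4-fold.
Codon 7 CGG (Arg): third position 4-fold.
Codon 8 GUC (Val): third position 4-fold.
Codon 9 UUU (Phe): third position 2-fold.
Four-fold degenerate third positions: 5.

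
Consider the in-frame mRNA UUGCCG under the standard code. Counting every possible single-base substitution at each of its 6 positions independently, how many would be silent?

Codon 1 (UUG, Leu): 2 synonymous substitutions.
Codon 2 (CCG, Pro): 3 synonymous substitutions.
Total: 2 + 3 = 5.

5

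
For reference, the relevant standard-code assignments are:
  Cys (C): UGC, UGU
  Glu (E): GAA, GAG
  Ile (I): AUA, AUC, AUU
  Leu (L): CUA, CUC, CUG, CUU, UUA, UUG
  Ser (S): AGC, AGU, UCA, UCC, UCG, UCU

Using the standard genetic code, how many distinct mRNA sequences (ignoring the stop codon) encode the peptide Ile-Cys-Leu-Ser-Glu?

432

Ile: 3 codons.
Cys: 2 codons.
Leu: 6 codons.
Ser: 6 codons.
Glu: 2 codons.
3 × 2 × 6 × 6 × 2 = 432.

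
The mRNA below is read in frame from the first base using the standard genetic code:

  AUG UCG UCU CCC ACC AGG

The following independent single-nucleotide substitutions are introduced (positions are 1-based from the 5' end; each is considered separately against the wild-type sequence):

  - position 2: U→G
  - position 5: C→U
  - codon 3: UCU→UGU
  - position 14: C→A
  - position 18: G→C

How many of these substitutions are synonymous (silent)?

0

Codon 1: AUG (Met) → AGG (Arg) — missense.
Codon 2: UCG (Ser) → UUG (Leu) — missense.
Codon 3: UCU (Ser) → UGU (Cys) — missense.
Codon 5: ACC (Thr) → AAC (Asn) — missense.
Codon 6: AGG (Arg) → AGC (Ser) — missense.
Synonymous: 0 of 5.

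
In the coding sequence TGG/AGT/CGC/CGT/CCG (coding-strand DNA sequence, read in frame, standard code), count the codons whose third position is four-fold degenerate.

Codon 1 TGG (Trp): third position 1-fold.
Codon 2 AGT (Ser): third position 2-fold.
Codon 3 CGC (Arg): third position 4-fold.
Codon 4 CGT (Arg): third position 4-fold.
Codon 5 CCG (Pro): third position 4-fold.
Four-fold degenerate third positions: 3.

3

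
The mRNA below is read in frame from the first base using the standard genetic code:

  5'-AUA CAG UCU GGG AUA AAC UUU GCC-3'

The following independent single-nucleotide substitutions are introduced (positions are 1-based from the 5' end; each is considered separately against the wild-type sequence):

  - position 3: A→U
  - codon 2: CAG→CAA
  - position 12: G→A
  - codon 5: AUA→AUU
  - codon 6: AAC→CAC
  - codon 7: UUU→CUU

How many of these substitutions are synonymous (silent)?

4

Codon 1: AUA (Ile) → AUU (Ile) — synonymous.
Codon 2: CAG (Gln) → CAA (Gln) — synonymous.
Codon 4: GGG (Gly) → GGA (Gly) — synonymous.
Codon 5: AUA (Ile) → AUU (Ile) — synonymous.
Codon 6: AAC (Asn) → CAC (His) — missense.
Codon 7: UUU (Phe) → CUU (Leu) — missense.
Synonymous: 4 of 6.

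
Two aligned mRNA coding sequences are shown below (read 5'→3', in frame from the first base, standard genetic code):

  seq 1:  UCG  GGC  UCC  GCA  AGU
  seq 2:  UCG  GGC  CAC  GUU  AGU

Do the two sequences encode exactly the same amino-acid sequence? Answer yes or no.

Codon 1: UCG Ser / UCG Ser — identical.
Codon 2: GGC Gly / GGC Gly — identical.
Codon 3: UCC Ser / CAC His — nonsynonymous.
Codon 4: GCA Ala / GUU Val — nonsynonymous.
Codon 5: AGU Ser / AGU Ser — identical.
Nonsynonymous differences: 2 → different protein.

no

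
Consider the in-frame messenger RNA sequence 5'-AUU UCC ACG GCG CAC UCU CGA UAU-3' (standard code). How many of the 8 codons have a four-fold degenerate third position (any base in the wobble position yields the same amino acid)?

5

Codon 1 AUU (Ile): third position 3-fold.
Codon 2 UCC (Ser): third position 4-fold.
Codon 3 ACG (Thr): third position 4-fold.
Codon 4 GCG (Ala): third position 4-fold.
Codon 5 CAC (His): third position 2-fold.
Codon 6 UCU (Ser): third position 4-fold.
Codon 7 CGA (Arg): third position 4-fold.
Codon 8 UAU (Tyr): third position 2-fold.
Four-fold degenerate third positions: 5.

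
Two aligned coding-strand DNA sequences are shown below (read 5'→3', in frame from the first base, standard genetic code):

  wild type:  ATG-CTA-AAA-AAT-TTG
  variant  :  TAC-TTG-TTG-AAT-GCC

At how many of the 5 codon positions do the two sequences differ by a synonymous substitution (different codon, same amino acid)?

1

Codon 1: ATG Met / TAC Tyr — nonsynonymous.
Codon 2: CTA Leu / TTG Leu — synonymous.
Codon 3: AAA Lys / TTG Leu — nonsynonymous.
Codon 4: AAT Asn / AAT Asn — identical.
Codon 5: TTG Leu / GCC Ala — nonsynonymous.
Synonymous differences: 1.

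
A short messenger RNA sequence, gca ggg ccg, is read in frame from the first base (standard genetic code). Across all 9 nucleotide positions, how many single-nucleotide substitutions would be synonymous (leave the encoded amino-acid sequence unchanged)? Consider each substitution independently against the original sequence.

9

Codon 1 (GCA, Ala): 3 synonymous substitutions.
Codon 2 (GGG, Gly): 3 synonymous substitutions.
Codon 3 (CCG, Pro): 3 synonymous substitutions.
Total: 3 + 3 + 3 = 9.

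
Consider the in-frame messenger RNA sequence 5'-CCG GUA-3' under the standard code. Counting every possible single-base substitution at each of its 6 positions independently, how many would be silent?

6

Codon 1 (CCG, Pro): 3 synonymous substitutions.
Codon 2 (GUA, Val): 3 synonymous substitutions.
Total: 3 + 3 = 6.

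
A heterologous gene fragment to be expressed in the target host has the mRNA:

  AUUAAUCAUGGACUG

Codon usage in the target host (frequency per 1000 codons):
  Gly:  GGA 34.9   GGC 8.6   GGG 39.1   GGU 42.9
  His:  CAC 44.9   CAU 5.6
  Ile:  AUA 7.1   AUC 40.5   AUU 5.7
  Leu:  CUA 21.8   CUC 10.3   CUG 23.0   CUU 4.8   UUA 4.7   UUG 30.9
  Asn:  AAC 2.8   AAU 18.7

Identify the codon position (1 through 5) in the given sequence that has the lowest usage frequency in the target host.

Codon 1 AUU (Ile): 5.7 per 1000.
Codon 2 AAU (Asn): 18.7 per 1000.
Codon 3 CAU (His): 5.6 per 1000.
Codon 4 GGA (Gly): 34.9 per 1000.
Codon 5 CUG (Leu): 23.0 per 1000.
Lowest frequency is 5.6 at codon 3.

3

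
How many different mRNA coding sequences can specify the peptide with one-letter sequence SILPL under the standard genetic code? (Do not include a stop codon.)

2592

Ser: 6 codons.
Ile: 3 codons.
Leu: 6 codons.
Pro: 4 codons.
Leu: 6 codons.
6 × 3 × 6 × 4 × 6 = 2592.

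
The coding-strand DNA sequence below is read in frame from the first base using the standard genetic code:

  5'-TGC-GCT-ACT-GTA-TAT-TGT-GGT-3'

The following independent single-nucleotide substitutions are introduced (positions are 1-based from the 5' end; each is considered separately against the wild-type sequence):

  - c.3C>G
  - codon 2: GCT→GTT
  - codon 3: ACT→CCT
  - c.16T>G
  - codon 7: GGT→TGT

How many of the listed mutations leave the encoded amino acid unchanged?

Codon 1: TGC (Cys) → TGG (Trp) — missense.
Codon 2: GCT (Ala) → GTT (Val) — missense.
Codon 3: ACT (Thr) → CCT (Pro) — missense.
Codon 6: TGT (Cys) → GGT (Gly) — missense.
Codon 7: GGT (Gly) → TGT (Cys) — missense.
Synonymous: 0 of 5.

0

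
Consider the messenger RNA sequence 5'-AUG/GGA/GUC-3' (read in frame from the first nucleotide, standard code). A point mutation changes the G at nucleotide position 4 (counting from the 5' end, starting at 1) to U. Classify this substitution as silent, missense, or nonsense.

nonsense

Position 4 falls in codon 2: GGA → Gly.
After the substitution the codon is UGA → Stop.
The new codon is a stop codon, so this is a nonsense mutation.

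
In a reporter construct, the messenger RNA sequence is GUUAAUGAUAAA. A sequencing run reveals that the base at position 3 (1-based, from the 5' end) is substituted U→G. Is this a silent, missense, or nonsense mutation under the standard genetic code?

Position 3 falls in codon 1: GUU → Val.
After the substitution the codon is GUG → Val.
Both encode Val, so the change is synonymous.

silent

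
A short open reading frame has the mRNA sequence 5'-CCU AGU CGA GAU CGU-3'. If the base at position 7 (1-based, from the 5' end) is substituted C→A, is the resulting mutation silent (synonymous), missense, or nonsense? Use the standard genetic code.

silent

Position 7 falls in codon 3: CGA → Arg.
After the substitution the codon is AGA → Arg.
Both encode Arg, so the change is synonymous.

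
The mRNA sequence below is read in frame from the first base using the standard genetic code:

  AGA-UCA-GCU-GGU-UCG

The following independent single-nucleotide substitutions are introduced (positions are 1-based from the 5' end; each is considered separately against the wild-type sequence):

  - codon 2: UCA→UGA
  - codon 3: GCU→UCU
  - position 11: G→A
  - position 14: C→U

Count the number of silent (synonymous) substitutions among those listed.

0

Codon 2: UCA (Ser) → UGA (Stop) — nonsense.
Codon 3: GCU (Ala) → UCU (Ser) — missense.
Codon 4: GGU (Gly) → GAU (Asp) — missense.
Codon 5: UCG (Ser) → UUG (Leu) — missense.
Synonymous: 0 of 4.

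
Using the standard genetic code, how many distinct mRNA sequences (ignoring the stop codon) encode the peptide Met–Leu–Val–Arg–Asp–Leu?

1728

Met: 1 codon.
Leu: 6 codons.
Val: 4 codons.
Arg: 6 codons.
Asp: 2 codons.
Leu: 6 codons.
1 × 6 × 4 × 6 × 2 × 6 = 1728.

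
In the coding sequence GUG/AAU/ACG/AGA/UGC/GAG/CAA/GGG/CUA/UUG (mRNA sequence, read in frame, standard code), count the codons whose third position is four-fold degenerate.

Codon 1 GUG (Val): third position 4-fold.
Codon 2 AAU (Asn): third position 2-fold.
Codon 3 ACG (Thr): third position 4-fold.
Codon 4 AGA (Arg): third position 2-fold.
Codon 5 UGC (Cys): third position 2-fold.
Codon 6 GAG (Glu): third position 2-fold.
Codon 7 CAA (Gln): third position 2-fold.
Codon 8 GGG (Gly): third position 4-fold.
Codon 9 CUA (Leu): third position 4-fold.
Codon 10 UUG (Leu): third position 2-fold.
Four-fold degenerate third positions: 4.

4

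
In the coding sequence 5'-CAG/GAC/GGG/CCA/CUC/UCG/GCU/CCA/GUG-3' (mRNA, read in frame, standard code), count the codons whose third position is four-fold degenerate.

7

Codon 1 CAG (Gln): third position 2-fold.
Codon 2 GAC (Asp): third position 2-fold.
Codon 3 GGG (Gly): third position 4-fold.
Codon 4 CCA (Pro): third position 4-fold.
Codon 5 CUC (Leu): third position 4-fold.
Codon 6 UCG (Ser): third position 4-fold.
Codon 7 GCU (Ala): third position 4-fold.
Codon 8 CCA (Pro): third position 4-fold.
Codon 9 GUG (Val): third position 4-fold.
Four-fold degenerate third positions: 7.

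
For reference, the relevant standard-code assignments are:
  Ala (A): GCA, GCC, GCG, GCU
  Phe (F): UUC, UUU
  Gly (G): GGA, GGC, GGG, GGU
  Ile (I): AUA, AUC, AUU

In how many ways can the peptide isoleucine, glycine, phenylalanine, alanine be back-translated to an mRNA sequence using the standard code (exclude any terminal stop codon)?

96

Ile: 3 codons.
Gly: 4 codons.
Phe: 2 codons.
Ala: 4 codons.
3 × 4 × 2 × 4 = 96.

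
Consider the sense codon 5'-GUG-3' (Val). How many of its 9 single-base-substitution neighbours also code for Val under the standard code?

3

Position 1: none → 0 synonymous.
Position 2: none → 0 synonymous.
Position 3: GUU, GUC, GUA → 3 synonymous.
Total: 0 + 0 + 3 = 3.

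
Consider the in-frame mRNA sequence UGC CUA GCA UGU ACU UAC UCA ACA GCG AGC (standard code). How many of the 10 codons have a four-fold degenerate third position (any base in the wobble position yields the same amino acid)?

6

Codon 1 UGC (Cys): third position 2-fold.
Codon 2 CUA (Leu): third position 4-fold.
Codon 3 GCA (Ala): third position 4-fold.
Codon 4 UGU (Cys): third position 2-fold.
Codon 5 ACU (Thr): third position 4-fold.
Codon 6 UAC (Tyr): third position 2-fold.
Codon 7 UCA (Ser): third position 4-fold.
Codon 8 ACA (Thr): third position 4-fold.
Codon 9 GCG (Ala): third position 4-fold.
Codon 10 AGC (Ser): third position 2-fold.
Four-fold degenerate third positions: 6.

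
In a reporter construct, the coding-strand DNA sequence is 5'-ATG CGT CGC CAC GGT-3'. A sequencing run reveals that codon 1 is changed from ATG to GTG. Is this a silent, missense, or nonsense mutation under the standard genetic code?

missense

Position 1 falls in codon 1: ATG → Met.
After the substitution the codon is GTG → Val.
Met ≠ Val, so this is a missense mutation.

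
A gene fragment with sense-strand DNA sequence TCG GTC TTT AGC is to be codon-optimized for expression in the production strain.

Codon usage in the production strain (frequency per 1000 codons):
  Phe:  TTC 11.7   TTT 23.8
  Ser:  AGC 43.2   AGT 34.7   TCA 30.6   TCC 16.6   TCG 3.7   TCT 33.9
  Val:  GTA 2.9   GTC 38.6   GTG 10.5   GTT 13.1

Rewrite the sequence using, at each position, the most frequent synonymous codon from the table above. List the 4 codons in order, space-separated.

Codon 1 (Ser): best is AGC at 43.2.
Codon 2 (Val): best is GTC at 38.6.
Codon 3 (Phe): best is TTT at 23.8.
Codon 4 (Ser): best is AGC at 43.2.

AGC GTC TTT AGC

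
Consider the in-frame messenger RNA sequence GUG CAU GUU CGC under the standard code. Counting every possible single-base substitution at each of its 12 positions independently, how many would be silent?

Codon 1 (GUG, Val): 3 synonymous substitutions.
Codon 2 (CAU, His): 1 synonymous substitution.
Codon 3 (GUU, Val): 3 synonymous substitutions.
Codon 4 (CGC, Arg): 3 synonymous substitutions.
Total: 3 + 1 + 3 + 3 = 10.

10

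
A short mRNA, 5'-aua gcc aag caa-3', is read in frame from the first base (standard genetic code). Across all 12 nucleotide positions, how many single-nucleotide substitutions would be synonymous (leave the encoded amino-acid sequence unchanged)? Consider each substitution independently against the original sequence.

7

Codon 1 (AUA, Ile): 2 synonymous substitutions.
Codon 2 (GCC, Ala): 3 synonymous substitutions.
Codon 3 (AAG, Lys): 1 synonymous substitution.
Codon 4 (CAA, Gln): 1 synonymous substitution.
Total: 2 + 3 + 1 + 1 = 7.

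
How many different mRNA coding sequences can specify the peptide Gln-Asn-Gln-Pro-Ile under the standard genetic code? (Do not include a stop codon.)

Gln: 2 codons.
Asn: 2 codons.
Gln: 2 codons.
Pro: 4 codons.
Ile: 3 codons.
2 × 2 × 2 × 4 × 3 = 96.

96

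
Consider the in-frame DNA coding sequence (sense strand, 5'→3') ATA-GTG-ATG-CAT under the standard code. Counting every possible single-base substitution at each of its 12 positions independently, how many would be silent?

6

Codon 1 (ATA, Ile): 2 synonymous substitutions.
Codon 2 (GTG, Val): 3 synonymous substitutions.
Codon 3 (ATG, Met): 0 synonymous substitutions.
Codon 4 (CAT, His): 1 synonymous substitution.
Total: 2 + 3 + 0 + 1 = 6.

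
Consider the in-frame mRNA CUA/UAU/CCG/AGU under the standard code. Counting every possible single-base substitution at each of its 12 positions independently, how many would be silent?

9

Codon 1 (CUA, Leu): 4 synonymous substitutions.
Codon 2 (UAU, Tyr): 1 synonymous substitution.
Codon 3 (CCG, Pro): 3 synonymous substitutions.
Codon 4 (AGU, Ser): 1 synonymous substitution.
Total: 4 + 1 + 3 + 1 = 9.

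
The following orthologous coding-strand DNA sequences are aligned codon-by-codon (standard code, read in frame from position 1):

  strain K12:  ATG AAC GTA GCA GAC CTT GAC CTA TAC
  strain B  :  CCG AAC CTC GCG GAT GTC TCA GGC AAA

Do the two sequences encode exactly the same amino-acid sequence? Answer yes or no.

no

Codon 1: ATG Met / CCG Pro — nonsynonymous.
Codon 2: AAC Asn / AAC Asn — identical.
Codon 3: GTA Val / CTC Leu — nonsynonymous.
Codon 4: GCA Ala / GCG Ala — synonymous.
Codon 5: GAC Asp / GAT Asp — synonymous.
Codon 6: CTT Leu / GTC Val — nonsynonymous.
Codon 7: GAC Asp / TCA Ser — nonsynonymous.
Codon 8: CTA Leu / GGC Gly — nonsynonymous.
Codon 9: TAC Tyr / AAA Lys — nonsynonymous.
Nonsynonymous differences: 6 → different protein.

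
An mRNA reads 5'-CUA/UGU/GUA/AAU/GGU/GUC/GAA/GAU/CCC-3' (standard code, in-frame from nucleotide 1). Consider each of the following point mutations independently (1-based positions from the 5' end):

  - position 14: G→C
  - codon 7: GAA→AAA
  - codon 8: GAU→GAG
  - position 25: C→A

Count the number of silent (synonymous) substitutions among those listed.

0

Codon 5: GGU (Gly) → GCU (Ala) — missense.
Codon 7: GAA (Glu) → AAA (Lys) — missense.
Codon 8: GAU (Asp) → GAG (Glu) — missense.
Codon 9: CCC (Pro) → ACC (Thr) — missense.
Synonymous: 0 of 4.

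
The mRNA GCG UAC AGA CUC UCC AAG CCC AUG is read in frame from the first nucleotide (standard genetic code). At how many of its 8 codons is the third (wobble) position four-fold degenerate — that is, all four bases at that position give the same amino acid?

Codon 1 GCG (Ala): third position 4-fold.
Codon 2 UAC (Tyr): third position 2-fold.
Codon 3 AGA (Arg): third position 2-fold.
Codon 4 CUC (Leu): third position 4-fold.
Codon 5 UCC (Ser): third position 4-fold.
Codon 6 AAG (Lys): third position 2-fold.
Codon 7 CCC (Pro): third position 4-fold.
Codon 8 AUG (Met): third position 1-fold.
Four-fold degenerate third positions: 4.

4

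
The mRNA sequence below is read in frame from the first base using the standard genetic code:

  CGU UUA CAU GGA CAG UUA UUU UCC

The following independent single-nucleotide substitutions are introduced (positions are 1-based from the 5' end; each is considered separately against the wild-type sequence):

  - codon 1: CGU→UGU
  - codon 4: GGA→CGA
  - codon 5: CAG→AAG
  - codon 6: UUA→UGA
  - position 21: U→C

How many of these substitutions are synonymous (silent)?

Codon 1: CGU (Arg) → UGU (Cys) — missense.
Codon 4: GGA (Gly) → CGA (Arg) — missense.
Codon 5: CAG (Gln) → AAG (Lys) — missense.
Codon 6: UUA (Leu) → UGA (Stop) — nonsense.
Codon 7: UUU (Phe) → UUC (Phe) — synonymous.
Synonymous: 1 of 5.

1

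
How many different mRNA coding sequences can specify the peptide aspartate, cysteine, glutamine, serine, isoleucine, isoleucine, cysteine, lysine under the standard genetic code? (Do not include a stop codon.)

1728

Asp: 2 codons.
Cys: 2 codons.
Gln: 2 codons.
Ser: 6 codons.
Ile: 3 codons.
Ile: 3 codons.
Cys: 2 codons.
Lys: 2 codons.
2 × 2 × 2 × 6 × 3 × 3 × 2 × 2 = 1728.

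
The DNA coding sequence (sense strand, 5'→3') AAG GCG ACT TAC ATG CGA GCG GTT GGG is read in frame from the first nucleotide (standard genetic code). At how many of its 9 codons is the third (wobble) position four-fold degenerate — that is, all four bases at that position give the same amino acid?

6

Codon 1 AAG (Lys): third position 2-fold.
Codon 2 GCG (Ala): third position 4-fold.
Codon 3 ACT (Thr): third position 4-fold.
Codon 4 TAC (Tyr): third position 2-fold.
Codon 5 ATG (Met): third position 1-fold.
Codon 6 CGA (Arg): third position 4-fold.
Codon 7 GCG (Ala): third position 4-fold.
Codon 8 GTT (Val): third position 4-fold.
Codon 9 GGG (Gly): third position 4-fold.
Four-fold degenerate third positions: 6.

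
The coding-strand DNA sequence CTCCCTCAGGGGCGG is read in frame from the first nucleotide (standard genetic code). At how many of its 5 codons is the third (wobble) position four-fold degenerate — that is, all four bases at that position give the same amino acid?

Codon 1 CTC (Leu): third position 4-fold.
Codon 2 CCT (Pro): third position 4-fold.
Codon 3 CAG (Gln): third position 2-fold.
Codon 4 GGG (Gly): third position 4-fold.
Codon 5 CGG (Arg): third position 4-fold.
Four-fold degenerate third positions: 4.

4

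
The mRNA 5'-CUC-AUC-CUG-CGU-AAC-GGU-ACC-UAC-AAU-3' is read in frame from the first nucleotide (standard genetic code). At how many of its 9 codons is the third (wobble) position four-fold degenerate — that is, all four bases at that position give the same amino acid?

Codon 1 CUC (Leu): third position 4-fold.
Codon 2 AUC (Ile): third position 3-fold.
Codon 3 CUG (Leu): third position 4-fold.
Codon 4 CGU (Arg): third position 4-fold.
Codon 5 AAC (Asn): third position 2-fold.
Codon 6 GGU (Gly): third position 4-fold.
Codon 7 ACC (Thr): third position 4-fold.
Codon 8 UAC (Tyr): third position 2-fold.
Codon 9 AAU (Asn): third position 2-fold.
Four-fold degenerate third positions: 5.

5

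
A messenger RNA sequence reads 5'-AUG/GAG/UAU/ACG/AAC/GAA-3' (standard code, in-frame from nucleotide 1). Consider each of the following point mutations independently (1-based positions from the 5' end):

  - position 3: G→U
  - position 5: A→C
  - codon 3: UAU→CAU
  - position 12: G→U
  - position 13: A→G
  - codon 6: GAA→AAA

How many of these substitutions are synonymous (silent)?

Codon 1: AUG (Met) → AUU (Ile) — missense.
Codon 2: GAG (Glu) → GCG (Ala) — missense.
Codon 3: UAU (Tyr) → CAU (His) — missense.
Codon 4: ACG (Thr) → ACU (Thr) — synonymous.
Codon 5: AAC (Asn) → GAC (Asp) — missense.
Codon 6: GAA (Glu) → AAA (Lys) — missense.
Synonymous: 1 of 6.

1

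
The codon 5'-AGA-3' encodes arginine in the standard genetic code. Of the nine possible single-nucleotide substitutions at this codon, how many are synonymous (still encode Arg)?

2

Position 1: CGA → 1 synonymous.
Position 2: none → 0 synonymous.
Position 3: AGG → 1 synonymous.
Total: 1 + 0 + 1 = 2.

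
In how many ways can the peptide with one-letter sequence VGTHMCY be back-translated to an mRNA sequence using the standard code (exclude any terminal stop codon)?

512

Val: 4 codons.
Gly: 4 codons.
Thr: 4 codons.
His: 2 codons.
Met: 1 codon.
Cys: 2 codons.
Tyr: 2 codons.
4 × 4 × 4 × 2 × 1 × 2 × 2 = 512.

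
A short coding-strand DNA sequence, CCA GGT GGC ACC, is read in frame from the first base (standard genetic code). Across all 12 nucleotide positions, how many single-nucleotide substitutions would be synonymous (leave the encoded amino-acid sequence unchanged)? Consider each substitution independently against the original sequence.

Codon 1 (CCA, Pro): 3 synonymous substitutions.
Codon 2 (GGT, Gly): 3 synonymous substitutions.
Codon 3 (GGC, Gly): 3 synonymous substitutions.
Codon 4 (ACC, Thr): 3 synonymous substitutions.
Total: 3 + 3 + 3 + 3 = 12.

12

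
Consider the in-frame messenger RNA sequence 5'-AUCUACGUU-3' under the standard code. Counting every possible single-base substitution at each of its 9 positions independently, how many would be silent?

6

Codon 1 (AUC, Ile): 2 synonymous substitutions.
Codon 2 (UAC, Tyr): 1 synonymous substitution.
Codon 3 (GUU, Val): 3 synonymous substitutions.
Total: 2 + 1 + 3 = 6.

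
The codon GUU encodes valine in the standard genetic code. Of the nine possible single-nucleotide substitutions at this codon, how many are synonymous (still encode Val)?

Position 1: none → 0 synonymous.
Position 2: none → 0 synonymous.
Position 3: GUC, GUA, GUG → 3 synonymous.
Total: 0 + 0 + 3 = 3.

3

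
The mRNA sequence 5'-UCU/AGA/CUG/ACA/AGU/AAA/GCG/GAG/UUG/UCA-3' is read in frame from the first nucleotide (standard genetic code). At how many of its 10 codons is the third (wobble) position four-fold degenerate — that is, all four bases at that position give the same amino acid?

Codon 1 UCU (Ser): third position 4-fold.
Codon 2 AGA (Arg): third position 2-fold.
Codon 3 CUG (Leu): third position 4-fold.
Codon 4 ACA (Thr): third position 4-fold.
Codon 5 AGU (Ser): third position 2-fold.
Codon 6 AAA (Lys): third position 2-fold.
Codon 7 GCG (Ala): third position 4-fold.
Codon 8 GAG (Glu): third position 2-fold.
Codon 9 UUG (Leu): third position 2-fold.
Codon 10 UCA (Ser): third position 4-fold.
Four-fold degenerate third positions: 5.

5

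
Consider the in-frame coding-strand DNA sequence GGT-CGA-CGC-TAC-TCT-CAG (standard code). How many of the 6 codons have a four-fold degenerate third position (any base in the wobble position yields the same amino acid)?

Codon 1 GGT (Gly): third position 4-fold.
Codon 2 CGA (Arg): third position 4-fold.
Codon 3 CGC (Arg): third position 4-fold.
Codon 4 TAC (Tyr): third position 2-fold.
Codon 5 TCT (Ser): third position 4-fold.
Codon 6 CAG (Gln): third position 2-fold.
Four-fold degenerate third positions: 4.

4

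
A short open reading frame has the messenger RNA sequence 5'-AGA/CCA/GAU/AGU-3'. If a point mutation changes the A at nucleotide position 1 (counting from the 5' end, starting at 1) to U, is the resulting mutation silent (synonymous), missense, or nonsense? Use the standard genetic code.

Position 1 falls in codon 1: AGA → Arg.
After the substitution the codon is UGA → Stop.
The new codon is a stop codon, so this is a nonsense mutation.

nonsense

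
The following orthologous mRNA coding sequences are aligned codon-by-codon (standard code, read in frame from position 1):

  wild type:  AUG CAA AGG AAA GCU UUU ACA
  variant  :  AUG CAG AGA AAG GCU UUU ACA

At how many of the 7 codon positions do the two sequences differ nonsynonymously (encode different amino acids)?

Codon 1: AUG Met / AUG Met — identical.
Codon 2: CAA Gln / CAG Gln — synonymous.
Codon 3: AGG Arg / AGA Arg — synonymous.
Codon 4: AAA Lys / AAG Lys — synonymous.
Codon 5: GCU Ala / GCU Ala — identical.
Codon 6: UUU Phe / UUU Phe — identical.
Codon 7: ACA Thr / ACA Thr — identical.
Nonsynonymous differences: 0.

0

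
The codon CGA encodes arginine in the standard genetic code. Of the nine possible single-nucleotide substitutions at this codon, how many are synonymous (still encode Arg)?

4

Position 1: AGA → 1 synonymous.
Position 2: none → 0 synonymous.
Position 3: CGT, CGC, CGG → 3 synonymous.
Total: 1 + 0 + 3 = 4.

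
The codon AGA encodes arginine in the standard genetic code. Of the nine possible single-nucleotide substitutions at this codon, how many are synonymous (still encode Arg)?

2

Position 1: CGA → 1 synonymous.
Position 2: none → 0 synonymous.
Position 3: AGG → 1 synonymous.
Total: 1 + 0 + 1 = 2.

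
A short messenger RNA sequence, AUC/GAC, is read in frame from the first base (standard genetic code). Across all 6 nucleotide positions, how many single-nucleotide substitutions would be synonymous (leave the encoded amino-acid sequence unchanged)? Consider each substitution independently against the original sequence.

Codon 1 (AUC, Ile): 2 synonymous substitutions.
Codon 2 (GAC, Asp): 1 synonymous substitution.
Total: 2 + 1 = 3.

3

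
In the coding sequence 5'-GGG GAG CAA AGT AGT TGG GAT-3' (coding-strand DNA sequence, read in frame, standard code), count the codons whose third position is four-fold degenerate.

Codon 1 GGG (Gly): third position 4-fold.
Codon 2 GAG (Glu): third position 2-fold.
Codon 3 CAA (Gln): third position 2-fold.
Codon 4 AGT (Ser): third position 2-fold.
Codon 5 AGT (Ser): third position 2-fold.
Codon 6 TGG (Trp): third position 1-fold.
Codon 7 GAT (Asp): third position 2-fold.
Four-fold degenerate third positions: 1.

1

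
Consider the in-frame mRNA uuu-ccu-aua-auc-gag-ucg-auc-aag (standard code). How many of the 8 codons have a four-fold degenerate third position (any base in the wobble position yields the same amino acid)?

2

Codon 1 UUU (Phe): third position 2-fold.
Codon 2 CCU (Pro): third position 4-fold.
Codon 3 AUA (Ile): third position 3-fold.
Codon 4 AUC (Ile): third position 3-fold.
Codon 5 GAG (Glu): third position 2-fold.
Codon 6 UCG (Ser): third position 4-fold.
Codon 7 AUC (Ile): third position 3-fold.
Codon 8 AAG (Lys): third position 2-fold.
Four-fold degenerate third positions: 2.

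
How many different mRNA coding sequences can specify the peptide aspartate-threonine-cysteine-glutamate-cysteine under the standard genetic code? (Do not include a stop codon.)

64

Asp: 2 codons.
Thr: 4 codons.
Cys: 2 codons.
Glu: 2 codons.
Cys: 2 codons.
2 × 4 × 2 × 2 × 2 = 64.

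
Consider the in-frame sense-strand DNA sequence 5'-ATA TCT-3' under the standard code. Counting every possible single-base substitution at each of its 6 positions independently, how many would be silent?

5

Codon 1 (ATA, Ile): 2 synonymous substitutions.
Codon 2 (TCT, Ser): 3 synonymous substitutions.
Total: 2 + 3 = 5.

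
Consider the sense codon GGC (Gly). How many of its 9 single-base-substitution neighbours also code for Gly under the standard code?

Position 1: none → 0 synonymous.
Position 2: none → 0 synonymous.
Position 3: GGT, GGA, GGG → 3 synonymous.
Total: 0 + 0 + 3 = 3.

3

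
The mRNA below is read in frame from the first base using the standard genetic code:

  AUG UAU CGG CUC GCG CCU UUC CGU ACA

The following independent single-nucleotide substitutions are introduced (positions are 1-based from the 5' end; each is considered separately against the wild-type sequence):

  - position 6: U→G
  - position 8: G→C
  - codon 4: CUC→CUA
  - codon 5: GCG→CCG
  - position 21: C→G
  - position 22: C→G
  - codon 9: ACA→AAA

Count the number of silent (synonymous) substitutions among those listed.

Codon 2: UAU (Tyr) → UAG (Stop) — nonsense.
Codon 3: CGG (Arg) → CCG (Pro) — missense.
Codon 4: CUC (Leu) → CUA (Leu) — synonymous.
Codon 5: GCG (Ala) → CCG (Pro) — missense.
Codon 7: UUC (Phe) → UUG (Leu) — missense.
Codon 8: CGU (Arg) → GGU (Gly) — missense.
Codon 9: ACA (Thr) → AAA (Lys) — missense.
Synonymous: 1 of 7.

1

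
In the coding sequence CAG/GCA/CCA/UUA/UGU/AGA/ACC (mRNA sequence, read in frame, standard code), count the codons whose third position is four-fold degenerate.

Codon 1 CAG (Gln): third position 2-fold.
Codon 2 GCA (Ala): third position 4-fold.
Codon 3 CCA (Pro): third position 4-fold.
Codon 4 UUA (Leu): third position 2-fold.
Codon 5 UGU (Cys): third position 2-fold.
Codon 6 AGA (Arg): third position 2-fold.
Codon 7 ACC (Thr): third position 4-fold.
Four-fold degenerate third positions: 3.

3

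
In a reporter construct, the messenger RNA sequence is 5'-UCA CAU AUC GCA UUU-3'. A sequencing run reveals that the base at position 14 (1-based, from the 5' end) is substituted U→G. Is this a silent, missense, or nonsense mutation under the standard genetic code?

missense

Position 14 falls in codon 5: UUU → Phe.
After the substitution the codon is UGU → Cys.
Phe ≠ Cys, so this is a missense mutation.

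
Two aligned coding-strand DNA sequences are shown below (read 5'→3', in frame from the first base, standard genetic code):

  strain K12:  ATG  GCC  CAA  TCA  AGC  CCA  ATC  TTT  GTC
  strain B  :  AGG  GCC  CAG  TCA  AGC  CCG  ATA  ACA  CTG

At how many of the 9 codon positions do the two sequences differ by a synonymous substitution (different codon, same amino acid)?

3

Codon 1: ATG Met / AGG Arg — nonsynonymous.
Codon 2: GCC Ala / GCC Ala — identical.
Codon 3: CAA Gln / CAG Gln — synonymous.
Codon 4: TCA Ser / TCA Ser — identical.
Codon 5: AGC Ser / AGC Ser — identical.
Codon 6: CCA Pro / CCG Pro — synonymous.
Codon 7: ATC Ile / ATA Ile — synonymous.
Codon 8: TTT Phe / ACA Thr — nonsynonymous.
Codon 9: GTC Val / CTG Leu — nonsynonymous.
Synonymous differences: 3.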